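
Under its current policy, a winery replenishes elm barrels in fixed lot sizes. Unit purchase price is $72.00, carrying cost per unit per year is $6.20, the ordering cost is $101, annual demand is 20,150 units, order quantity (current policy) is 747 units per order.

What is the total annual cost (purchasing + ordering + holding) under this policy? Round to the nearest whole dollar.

Orders/yr = 20,150/747 = 26.975; ordering cost = 26.975 × $101 = $2,724.43
Average inventory = 747/2 = 373.5; holding cost = 373.5 × $6.2 = $2,315.70
Purchase cost = D·C = 20,150 × 72 = $1,450,800.00
Total = $2,724.43 + $2,315.70 + $1,450,800.00 = $1,455,840.13

$1,455,840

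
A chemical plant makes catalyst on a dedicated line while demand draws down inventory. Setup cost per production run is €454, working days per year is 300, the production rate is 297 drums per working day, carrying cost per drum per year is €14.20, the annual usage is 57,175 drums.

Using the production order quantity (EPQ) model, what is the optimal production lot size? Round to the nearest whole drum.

d = 57,175/300 = 190.5833 drums/day;  effective holding cost H(1 − d/p) = 14.2·(1 − 190.5833/297) = 5.08793
Q* = √(2DS / H_eff) = √(2·57,175·454 / 5.08793) ≈ 3,194.30

3,194 drums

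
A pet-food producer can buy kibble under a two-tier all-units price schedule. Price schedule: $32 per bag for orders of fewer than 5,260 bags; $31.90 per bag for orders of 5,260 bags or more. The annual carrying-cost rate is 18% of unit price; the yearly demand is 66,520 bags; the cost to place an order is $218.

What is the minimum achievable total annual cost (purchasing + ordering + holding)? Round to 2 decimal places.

$2,139,846.37

H₁ = 18%×$32 = $5.7600;  H₂ = 18%×$31.90 = $5.7420
EOQ₁ = √(2×66,520×218/5.7600) = 2,243.92  (< 5,260, feasible at tier 1)
EOQ₂ = √(2×66,520×218/5.7420) = 2,247.44  (< 5,260 → use Q = 5,260 at tier-2 price)
TC(tier 1 (EOQ₁), Q≈2,243.9) = $2,141,565.00
TC(tier 2, Q≈5,260.0) = $2,139,846.37
Minimum at tier 2: $2,139,846.37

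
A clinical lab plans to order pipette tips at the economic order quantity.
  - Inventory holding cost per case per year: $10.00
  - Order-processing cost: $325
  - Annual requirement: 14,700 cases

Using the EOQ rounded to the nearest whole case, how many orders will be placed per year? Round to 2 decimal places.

15.05 orders per year

2DS/H = 2·14,700·325/10 = 955,500.00
EOQ = √955,500.00 ≈ 977.50 → Q = 977
Orders per year = D/Q = 14,700 / 977 = 15.046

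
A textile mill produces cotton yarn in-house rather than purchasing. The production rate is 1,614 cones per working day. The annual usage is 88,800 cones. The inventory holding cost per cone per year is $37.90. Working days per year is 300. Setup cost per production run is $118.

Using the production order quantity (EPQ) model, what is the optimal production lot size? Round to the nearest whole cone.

Daily demand d = 88,800/300 = 296.000; p = 1614; 1 − d/p = 0.81660
EPQ = √(2DS / (H(1 − d/p)))
    = √(2 × 88,800 × 118 / (37.9 × 0.81660)) ≈ 822.88

823 cones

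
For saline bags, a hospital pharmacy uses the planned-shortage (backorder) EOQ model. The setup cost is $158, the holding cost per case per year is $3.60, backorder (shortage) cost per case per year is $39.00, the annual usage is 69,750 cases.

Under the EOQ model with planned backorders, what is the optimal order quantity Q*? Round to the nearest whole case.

Q* = √(2DS/H) · √((H + b)/b)
   = √(2 × 69,750 × 158 / 3.6) · √((3.6 + 39) / 39)
   = 2,474.369 × 1.0451 ≈ 2,586.05

2,586 cases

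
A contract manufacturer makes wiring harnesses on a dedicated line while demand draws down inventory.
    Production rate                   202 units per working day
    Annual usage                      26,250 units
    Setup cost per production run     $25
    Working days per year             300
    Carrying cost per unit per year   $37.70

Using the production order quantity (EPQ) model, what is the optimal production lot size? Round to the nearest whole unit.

248 units

d = 26,250/300 = 87.5000 units/day;  effective holding cost H(1 − d/p) = 37.7·(1 − 87.5000/202) = 21.36955
Q* = √(2DS / H_eff) = √(2·26,250·25 / 21.36955) ≈ 247.83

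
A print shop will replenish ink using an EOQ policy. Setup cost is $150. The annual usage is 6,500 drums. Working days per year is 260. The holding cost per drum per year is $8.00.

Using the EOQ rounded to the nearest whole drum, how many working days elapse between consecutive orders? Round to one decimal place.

Q* = √(2·D·S / H) = √(2·6,500·150 / 8) = √243,750.0 ≈ 493.71 → Q = 494 drums
T = Q/D × 260 days = 494/6,500 × 260 = 19.760 days

19.8 days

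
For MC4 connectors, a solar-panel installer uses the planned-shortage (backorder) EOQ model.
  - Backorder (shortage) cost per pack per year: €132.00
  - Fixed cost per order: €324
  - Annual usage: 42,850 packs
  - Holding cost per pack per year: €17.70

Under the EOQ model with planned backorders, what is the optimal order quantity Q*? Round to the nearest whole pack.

Q* = √(2DS/H) · √((H + b)/b)
   = √(2 × 42,850 × 324 / 17.7) · √((17.7 + 132) / 132)
   = 1,252.496 × 1.0649 ≈ 1,333.83

1,334 packs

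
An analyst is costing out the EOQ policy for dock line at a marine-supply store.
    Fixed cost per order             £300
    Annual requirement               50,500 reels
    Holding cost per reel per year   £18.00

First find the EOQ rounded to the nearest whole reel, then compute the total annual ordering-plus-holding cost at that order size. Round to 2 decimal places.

£23,353.80

Optimal lot size Q* = (2 × 50,500 × £300 / £18)^½ ≈ 1,297.43 → Q = 1,297 reels
Ordering: D/Q × S = 50,500/1,297 × £300 = £11,680.80
Holding:  Q/2 × H = 1,297/2 × £18 = £11,673.00
Total = £11,680.80 + £11,673.00 = £23,353.80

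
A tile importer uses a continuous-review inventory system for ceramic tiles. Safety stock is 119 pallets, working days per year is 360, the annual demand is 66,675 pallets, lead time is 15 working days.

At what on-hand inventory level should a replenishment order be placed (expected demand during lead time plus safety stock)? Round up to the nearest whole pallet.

2,898 pallets

Daily demand d = 66,675 / 360 = 185.208 pallets/day
Demand during lead time = 185.208 × 15 = 2,778.12
Reorder point = 2,778.12 + 119 = 2,897.12 → round up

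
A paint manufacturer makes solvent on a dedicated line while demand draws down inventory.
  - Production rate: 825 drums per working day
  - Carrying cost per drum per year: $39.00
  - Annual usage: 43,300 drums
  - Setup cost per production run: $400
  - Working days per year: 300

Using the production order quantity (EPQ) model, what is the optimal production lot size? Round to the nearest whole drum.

1,038 drums

Daily demand d = 43,300/300 = 144.333; p = 825; 1 − d/p = 0.82505
EPQ = √(2DS / (H(1 − d/p)))
    = √(2 × 43,300 × 400 / (39 × 0.82505)) ≈ 1,037.57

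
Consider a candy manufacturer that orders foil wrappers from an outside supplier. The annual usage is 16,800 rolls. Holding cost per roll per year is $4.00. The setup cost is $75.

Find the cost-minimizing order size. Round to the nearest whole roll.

794 rolls

EOQ = √(2DS/H) = √(2 × 16,800 × 75 / 4)
    = √(630,000.00) ≈ 793.73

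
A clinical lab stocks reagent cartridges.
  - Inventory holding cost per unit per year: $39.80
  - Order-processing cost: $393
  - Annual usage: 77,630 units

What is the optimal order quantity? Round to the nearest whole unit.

EOQ = √(2DS/H) = √(2 × 77,630 × 393 / 39.8)
    = √(1,533,094.97) ≈ 1,238.18

1,238 units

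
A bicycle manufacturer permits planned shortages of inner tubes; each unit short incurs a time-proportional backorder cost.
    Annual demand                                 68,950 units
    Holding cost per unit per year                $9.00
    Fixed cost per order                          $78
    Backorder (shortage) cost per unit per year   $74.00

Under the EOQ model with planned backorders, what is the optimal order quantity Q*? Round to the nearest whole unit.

1,158 units

Q* = √(2DS/H) · √((H + b)/b)
   = √(2 × 68,950 × 78 / 9) · √((9 + 74) / 74)
   = 1,093.222 × 1.0591 ≈ 1,157.79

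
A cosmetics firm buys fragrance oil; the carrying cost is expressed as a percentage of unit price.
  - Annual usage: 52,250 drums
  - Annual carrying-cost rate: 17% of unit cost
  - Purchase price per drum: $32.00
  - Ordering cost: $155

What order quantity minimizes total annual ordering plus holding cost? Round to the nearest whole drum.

1,726 drums

H = i·C = 0.17 × $32 = $5.4400 per drum-year
Q* = √(2·D·S / H) = √(2·52,250·155 / 5.44) = √2,977,481.6 ≈ 1,725.54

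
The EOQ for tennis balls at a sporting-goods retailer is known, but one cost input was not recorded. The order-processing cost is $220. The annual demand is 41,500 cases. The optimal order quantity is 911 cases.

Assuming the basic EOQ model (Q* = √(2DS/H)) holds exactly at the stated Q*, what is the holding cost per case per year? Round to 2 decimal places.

$22.00

EOQ relation: Q² = 2DS/H, so rearrange for the unknown.
H = 2DS / Q² = 2 × 41,500 × 220 / 911² = 22.0021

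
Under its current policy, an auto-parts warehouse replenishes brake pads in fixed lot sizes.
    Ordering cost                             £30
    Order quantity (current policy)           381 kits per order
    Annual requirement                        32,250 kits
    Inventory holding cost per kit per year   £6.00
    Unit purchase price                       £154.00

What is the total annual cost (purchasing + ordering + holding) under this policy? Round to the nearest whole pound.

£4,970,182

Annual ordering cost = (D/Q)·S = (32,250/381) × 30 = £2,539.37
Annual holding cost  = (Q/2)·H = (381/2) × 6 = £1,143.00
Purchase cost = D·C = 32,250 × 154 = £4,966,500.00
Total = £2,539.37 + £1,143.00 + £4,966,500.00 = £4,970,182.37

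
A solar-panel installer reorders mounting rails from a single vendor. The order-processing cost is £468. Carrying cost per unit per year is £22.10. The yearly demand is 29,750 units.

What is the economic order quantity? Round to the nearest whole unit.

Optimal lot size Q* = (2 × 29,750 × £468 / £22.1)^½ ≈ 1,122.50

1,122 units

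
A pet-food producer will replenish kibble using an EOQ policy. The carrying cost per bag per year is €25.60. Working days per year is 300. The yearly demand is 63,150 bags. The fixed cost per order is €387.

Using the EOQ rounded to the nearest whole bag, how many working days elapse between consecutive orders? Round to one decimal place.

2DS/H = 2·63,150·387/25.6 = 1,909,300.78
EOQ = √1,909,300.78 ≈ 1,381.77 → Q = 1,382 bags
Cycle time = (working days × Q)/D = (300 × 1,382) / 63,150 = 6.565 days

6.6 days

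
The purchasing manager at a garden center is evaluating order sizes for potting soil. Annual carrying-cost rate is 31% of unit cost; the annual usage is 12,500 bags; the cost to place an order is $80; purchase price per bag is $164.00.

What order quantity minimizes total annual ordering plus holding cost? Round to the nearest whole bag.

198 bags

Holding cost per bag per year: H = 31% × $164 = $50.8400
Q* = √(2·D·S / H) = √(2·12,500·80 / 50.84) = √39,339.1 ≈ 198.34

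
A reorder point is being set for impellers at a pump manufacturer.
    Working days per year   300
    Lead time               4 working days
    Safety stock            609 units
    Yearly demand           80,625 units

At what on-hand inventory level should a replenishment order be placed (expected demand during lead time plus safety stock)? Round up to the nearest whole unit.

Daily demand d = 80,625 / 300 = 268.750 units/day
Demand during lead time = 268.750 × 4 = 1,075.00
Reorder point = 1,075.00 + 609 = 1,684.00 → round up

1,684 units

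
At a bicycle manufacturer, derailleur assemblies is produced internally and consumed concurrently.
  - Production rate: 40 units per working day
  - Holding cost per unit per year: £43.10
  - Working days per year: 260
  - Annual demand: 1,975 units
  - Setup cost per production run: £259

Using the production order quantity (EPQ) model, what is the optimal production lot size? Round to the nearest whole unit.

171 units

d = 1,975/260 = 7.5962 units/day;  effective holding cost H(1 − d/p) = 43.1·(1 − 7.5962/40) = 34.91514
Q* = √(2DS / H_eff) = √(2·1,975·259 / 34.91514) ≈ 171.18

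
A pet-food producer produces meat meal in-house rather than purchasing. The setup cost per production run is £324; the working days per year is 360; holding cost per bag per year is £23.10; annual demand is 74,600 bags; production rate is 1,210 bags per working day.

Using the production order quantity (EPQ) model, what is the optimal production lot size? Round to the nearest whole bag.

1,589 bags

Daily demand d = 74,600/360 = 207.222; p = 1210; 1 − d/p = 0.82874
EPQ = √(2DS / (H(1 − d/p)))
    = √(2 × 74,600 × 324 / (23.1 × 0.82874)) ≈ 1,589.06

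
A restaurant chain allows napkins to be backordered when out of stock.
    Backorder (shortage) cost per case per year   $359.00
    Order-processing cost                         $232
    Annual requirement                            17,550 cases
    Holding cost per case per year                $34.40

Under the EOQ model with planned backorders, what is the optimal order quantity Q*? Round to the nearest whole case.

509 cases

Basic EOQ = √(2·17,550·232/34.4) = 486.540
Backorder adjustment √((H+b)/b) = √((34.4+359)/359) = 1.0468
Q* = 486.540 × 1.0468 ≈ 509.32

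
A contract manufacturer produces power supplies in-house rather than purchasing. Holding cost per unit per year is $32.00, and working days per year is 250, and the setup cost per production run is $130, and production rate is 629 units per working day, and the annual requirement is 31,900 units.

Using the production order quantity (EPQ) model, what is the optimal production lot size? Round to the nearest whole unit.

Daily demand d = 31,900/250 = 127.600; p = 629; 1 − d/p = 0.79714
EPQ = √(2DS / (H(1 − d/p)))
    = √(2 × 31,900 × 130 / (32 × 0.79714)) ≈ 570.22

570 units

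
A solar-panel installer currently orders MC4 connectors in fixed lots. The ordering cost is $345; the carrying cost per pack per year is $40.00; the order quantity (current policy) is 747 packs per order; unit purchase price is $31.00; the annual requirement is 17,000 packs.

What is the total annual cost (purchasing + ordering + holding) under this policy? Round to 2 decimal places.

$549,791.41

Ordering: D/Q × S = 17,000/747 × $345 = $7,851.41
Holding:  Q/2 × H = 747/2 × $40 = $14,940.00
Purchase cost = D·C = 17,000 × 31 = $527,000.00
Total = $7,851.41 + $14,940.00 + $527,000.00 = $549,791.41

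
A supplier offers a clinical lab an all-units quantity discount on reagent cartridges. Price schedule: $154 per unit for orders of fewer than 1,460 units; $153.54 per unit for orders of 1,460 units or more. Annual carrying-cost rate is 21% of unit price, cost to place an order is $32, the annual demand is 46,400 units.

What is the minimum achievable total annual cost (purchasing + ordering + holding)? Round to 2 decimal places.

$7,148,810.67

H₁ = 21%×$154 = $32.3400;  H₂ = 21%×$153.54 = $32.2434
EOQ₁ = √(2×46,400×32/32.3400) = 303.03  (< 1,460, feasible at tier 1)
EOQ₂ = √(2×46,400×32/32.2434) = 303.48  (< 1,460 → use Q = 1,460 at tier-2 price)
TC(tier 1 (EOQ₁), Q≈303.0) = $7,155,399.84
TC(tier 2, Q≈1,460.0) = $7,148,810.67
Minimum at tier 2: $7,148,810.67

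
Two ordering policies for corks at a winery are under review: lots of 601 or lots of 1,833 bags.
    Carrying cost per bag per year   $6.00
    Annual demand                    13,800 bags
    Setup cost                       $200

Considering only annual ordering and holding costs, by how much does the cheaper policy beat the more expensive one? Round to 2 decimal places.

$609.38

Annual cost at Q: ordering D·S/Q plus holding Q·H/2.
TC(601) = (13,800/601)×200 + (601/2)×6 = $6,395.35
TC(1,833) = (13,800/1,833)×200 + (1,833/2)×6 = $7,004.73
Cheaper: Q = 601.  Difference = $609.38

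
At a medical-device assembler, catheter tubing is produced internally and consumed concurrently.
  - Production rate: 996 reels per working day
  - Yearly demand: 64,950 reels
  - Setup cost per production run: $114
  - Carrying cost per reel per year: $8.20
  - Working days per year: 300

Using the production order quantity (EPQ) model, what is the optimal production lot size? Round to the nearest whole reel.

1,519 reels

Daily demand d = 64,950/300 = 216.500; p = 996; 1 − d/p = 0.78263
EPQ = √(2DS / (H(1 − d/p)))
    = √(2 × 64,950 × 114 / (8.2 × 0.78263)) ≈ 1,519.05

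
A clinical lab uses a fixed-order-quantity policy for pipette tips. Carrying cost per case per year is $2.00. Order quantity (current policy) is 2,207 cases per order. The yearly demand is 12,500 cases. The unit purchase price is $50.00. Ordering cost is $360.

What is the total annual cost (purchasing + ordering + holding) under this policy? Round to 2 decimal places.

$629,245.97

Ordering: D/Q × S = 12,500/2,207 × $360 = $2,038.97
Holding:  Q/2 × H = 2,207/2 × $2 = $2,207.00
Purchase cost = D·C = 12,500 × 50 = $625,000.00
Total = $2,038.97 + $2,207.00 + $625,000.00 = $629,245.97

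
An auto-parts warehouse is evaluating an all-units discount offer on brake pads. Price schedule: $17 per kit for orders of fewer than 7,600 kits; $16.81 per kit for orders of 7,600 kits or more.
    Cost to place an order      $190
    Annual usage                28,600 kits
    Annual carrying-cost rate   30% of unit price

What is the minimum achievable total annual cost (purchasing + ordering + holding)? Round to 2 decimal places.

$493,644.92

H₁ = 30%×$17 = $5.1000;  H₂ = 30%×$16.81 = $5.0430
EOQ₁ = √(2×28,600×190/5.1000) = 1,459.79  (< 7,600, feasible at tier 1)
EOQ₂ = √(2×28,600×190/5.0430) = 1,468.01  (< 7,600 → use Q = 7,600 at tier-2 price)
TC(tier 1 (EOQ₁), Q≈1,459.8) = $493,644.92
TC(tier 2, Q≈7,600.0) = $500,644.40
Minimum at tier 1 (EOQ₁): $493,644.92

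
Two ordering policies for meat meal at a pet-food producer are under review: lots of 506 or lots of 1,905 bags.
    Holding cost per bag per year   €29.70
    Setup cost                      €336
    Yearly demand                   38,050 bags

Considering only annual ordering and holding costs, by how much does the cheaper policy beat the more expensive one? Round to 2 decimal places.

€2,219.93

TC(Q) = (D/Q)S + (Q/2)H
TC(506) = (38,050/506)×336 + (506/2)×29.7 = €32,780.50
TC(1,905) = (38,050/1,905)×336 + (1,905/2)×29.7 = €35,000.43
|ΔTC| = |€32,780.50 − €35,000.43| = €2,219.93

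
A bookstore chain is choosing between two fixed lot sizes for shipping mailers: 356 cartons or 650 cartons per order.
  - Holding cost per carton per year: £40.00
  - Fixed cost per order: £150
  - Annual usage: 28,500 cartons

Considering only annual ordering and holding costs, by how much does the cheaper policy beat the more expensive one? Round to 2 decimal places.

Annual cost at Q: ordering D·S/Q plus holding Q·H/2.
TC(356) = (28,500/356)×150 + (356/2)×40 = £19,128.43
TC(650) = (28,500/650)×150 + (650/2)×40 = £19,576.92
|ΔTC| = |£19,128.43 − £19,576.92| = £448.50

£448.50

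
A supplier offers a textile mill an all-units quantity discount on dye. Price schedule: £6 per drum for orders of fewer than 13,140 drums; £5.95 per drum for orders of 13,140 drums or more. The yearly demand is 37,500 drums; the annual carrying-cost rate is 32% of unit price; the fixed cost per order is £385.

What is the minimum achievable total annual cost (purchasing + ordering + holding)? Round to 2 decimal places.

£232,445.80

H₁ = 32%×£6 = £1.9200;  H₂ = 32%×£5.95 = £1.9040
EOQ₁ = √(2×37,500×385/1.9200) = 3,878.02  (< 13,140, feasible at tier 1)
EOQ₂ = √(2×37,500×385/1.9040) = 3,894.28  (< 13,140 → use Q = 13,140 at tier-2 price)
TC(tier 1 (EOQ₁), Q≈3,878.0) = £232,445.80
TC(tier 2, Q≈13,140.0) = £236,733.02
Minimum at tier 1 (EOQ₁): £232,445.80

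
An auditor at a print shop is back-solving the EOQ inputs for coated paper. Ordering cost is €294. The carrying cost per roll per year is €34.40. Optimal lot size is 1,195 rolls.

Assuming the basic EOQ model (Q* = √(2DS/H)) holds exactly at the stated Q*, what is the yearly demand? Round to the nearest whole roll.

83,544 rolls per year

Since Q* = (2DS/H)^½, squaring gives Q*²·H = 2DS.
D = Q²H / (2S) = 1,195² × 34.4 / (2 × 294) = 83,544.32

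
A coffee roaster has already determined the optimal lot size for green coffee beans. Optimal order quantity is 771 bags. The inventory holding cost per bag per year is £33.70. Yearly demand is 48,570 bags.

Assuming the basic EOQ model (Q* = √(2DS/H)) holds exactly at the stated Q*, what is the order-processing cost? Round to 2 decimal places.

£206.22

EOQ relation: Q² = 2DS/H, so rearrange for the unknown.
S = Q²H / (2D) = 771² × 33.7 / (2 × 48,570) = 206.2246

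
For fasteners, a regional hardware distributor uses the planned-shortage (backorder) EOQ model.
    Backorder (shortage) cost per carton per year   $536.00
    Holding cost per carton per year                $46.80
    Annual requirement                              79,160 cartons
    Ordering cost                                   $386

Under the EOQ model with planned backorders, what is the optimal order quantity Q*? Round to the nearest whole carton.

1,192 cartons

Basic EOQ = √(2·79,160·386/46.8) = 1,142.717
Backorder adjustment √((H+b)/b) = √((46.8+536)/536) = 1.0427
Q* = 1,142.717 × 1.0427 ≈ 1,191.56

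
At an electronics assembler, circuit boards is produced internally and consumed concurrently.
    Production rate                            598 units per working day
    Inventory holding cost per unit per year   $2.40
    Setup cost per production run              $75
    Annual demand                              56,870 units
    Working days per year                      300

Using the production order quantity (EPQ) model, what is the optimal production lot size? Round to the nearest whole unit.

d = 56,870/300 = 189.5667 units/day;  effective holding cost H(1 − d/p) = 2.4·(1 − 189.5667/598) = 1.63920
Q* = √(2DS / H_eff) = √(2·56,870·75 / 1.63920) ≈ 2,281.24

2,281 units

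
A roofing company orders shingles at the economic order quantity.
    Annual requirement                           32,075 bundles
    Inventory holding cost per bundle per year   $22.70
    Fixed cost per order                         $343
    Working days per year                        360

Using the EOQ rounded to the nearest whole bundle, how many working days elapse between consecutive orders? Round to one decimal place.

EOQ = √(2DS/H) = √(2 × 32,075 × 343 / 22.7)
    = √(969,314.98) ≈ 984.54 → Q = 985 bundles
T = Q/D × 360 days = 985/32,075 × 360 = 11.055 days

11.1 days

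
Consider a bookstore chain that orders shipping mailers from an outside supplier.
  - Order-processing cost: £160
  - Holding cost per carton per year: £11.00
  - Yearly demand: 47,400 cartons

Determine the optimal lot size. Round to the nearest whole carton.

2DS/H = 2·47,400·160/11 = 1,378,909.09
EOQ = √1,378,909.09 ≈ 1,174.27

1,174 cartons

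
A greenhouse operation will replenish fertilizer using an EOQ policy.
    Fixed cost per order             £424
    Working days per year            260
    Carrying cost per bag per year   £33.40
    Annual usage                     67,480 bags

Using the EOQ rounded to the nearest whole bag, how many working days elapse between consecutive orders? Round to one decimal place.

5.0 days

2DS/H = 2·67,480·424/33.4 = 1,713,264.67
EOQ = √1,713,264.67 ≈ 1,308.92 → Q = 1,309 bags
Cycle time = (working days × Q)/D = (260 × 1,309) / 67,480 = 5.044 days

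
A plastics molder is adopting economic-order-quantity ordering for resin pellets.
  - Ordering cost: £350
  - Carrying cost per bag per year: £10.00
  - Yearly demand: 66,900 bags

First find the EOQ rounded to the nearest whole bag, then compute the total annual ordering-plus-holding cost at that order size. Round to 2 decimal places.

£21,640.24

EOQ = √(2DS/H) = √(2 × 66,900 × 350 / 10)
    = √(4,683,000.00) ≈ 2,164.02 → Q = 2,164 bags
Orders/yr = 66,900/2,164 = 30.915; ordering cost = 30.915 × £350 = £10,820.24
Average inventory = 2,164/2 = 1082; holding cost = 1082 × £10 = £10,820.00
Total = £10,820.24 + £10,820.00 = £21,640.24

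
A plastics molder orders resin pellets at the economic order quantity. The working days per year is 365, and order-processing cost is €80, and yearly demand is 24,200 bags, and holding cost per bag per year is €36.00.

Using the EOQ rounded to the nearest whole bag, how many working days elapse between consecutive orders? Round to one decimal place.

Q* = √(2·D·S / H) = √(2·24,200·80 / 36) = √107,555.6 ≈ 327.96 → Q = 328 bags
Days between orders = 365 / (D/Q) = 365 / 73.780 ≈ 4.947

4.9 days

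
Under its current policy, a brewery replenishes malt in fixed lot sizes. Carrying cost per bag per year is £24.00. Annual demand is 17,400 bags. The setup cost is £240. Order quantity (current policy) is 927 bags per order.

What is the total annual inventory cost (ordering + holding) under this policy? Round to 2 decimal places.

Ordering: D/Q × S = 17,400/927 × £240 = £4,504.85
Holding:  Q/2 × H = 927/2 × £24 = £11,124.00
Total = £4,504.85 + £11,124.00 = £15,628.85

£15,628.85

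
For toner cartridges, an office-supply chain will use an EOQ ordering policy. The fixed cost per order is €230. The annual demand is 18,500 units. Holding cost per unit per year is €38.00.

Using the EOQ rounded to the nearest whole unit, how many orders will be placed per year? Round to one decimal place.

EOQ = √(2DS/H) = √(2 × 18,500 × 230 / 38)
    = √(223,947.37) ≈ 473.23 → Q = 473
Orders per year = D/Q = 18,500 / 473 = 39.112

39.1 orders per year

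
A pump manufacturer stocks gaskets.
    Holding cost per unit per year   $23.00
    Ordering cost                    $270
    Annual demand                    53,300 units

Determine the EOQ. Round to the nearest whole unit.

1,119 units

Optimal lot size Q* = (2 × 53,300 × $270 / $23)^½ ≈ 1,118.66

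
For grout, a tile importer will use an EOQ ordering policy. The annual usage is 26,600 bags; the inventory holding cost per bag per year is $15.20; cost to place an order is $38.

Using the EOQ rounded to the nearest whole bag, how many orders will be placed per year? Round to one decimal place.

Q* = √(2·D·S / H) = √(2·26,600·38 / 15.2) = √133,000.0 ≈ 364.69 → Q = 365
N = D/Q = 26,600/365 ≈ 72.877 orders/yr

72.9 orders per year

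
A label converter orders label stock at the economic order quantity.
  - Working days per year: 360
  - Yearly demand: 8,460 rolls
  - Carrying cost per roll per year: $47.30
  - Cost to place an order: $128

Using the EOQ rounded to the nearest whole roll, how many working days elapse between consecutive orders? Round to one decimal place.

2DS/H = 2·8,460·128/47.3 = 45,787.74
EOQ = √45,787.74 ≈ 213.98 → Q = 214 rolls
Days between orders = 360 / (D/Q) = 360 / 39.533 ≈ 9.106

9.1 days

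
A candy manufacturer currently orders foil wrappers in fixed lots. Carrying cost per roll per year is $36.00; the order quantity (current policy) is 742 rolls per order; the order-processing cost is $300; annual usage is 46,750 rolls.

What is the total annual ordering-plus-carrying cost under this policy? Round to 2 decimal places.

Ordering: D/Q × S = 46,750/742 × $300 = $18,901.62
Holding:  Q/2 × H = 742/2 × $36 = $13,356.00
Total = $18,901.62 + $13,356.00 = $32,257.62

$32,257.62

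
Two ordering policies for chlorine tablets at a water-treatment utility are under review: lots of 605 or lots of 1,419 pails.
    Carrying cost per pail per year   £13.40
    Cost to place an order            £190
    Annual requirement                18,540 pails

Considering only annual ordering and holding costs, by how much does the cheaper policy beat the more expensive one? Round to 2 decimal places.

Annual cost at Q: ordering D·S/Q plus holding Q·H/2.
TC(605) = (18,540/605)×190 + (605/2)×13.4 = £9,875.98
TC(1,419) = (18,540/1,419)×190 + (1,419/2)×13.4 = £11,989.75
Lots of 605 are cheaper by £2,113.77.

£2,113.77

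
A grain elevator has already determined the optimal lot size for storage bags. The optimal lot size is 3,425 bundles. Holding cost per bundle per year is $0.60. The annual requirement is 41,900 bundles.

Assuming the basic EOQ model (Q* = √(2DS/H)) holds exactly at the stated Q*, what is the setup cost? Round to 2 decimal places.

$83.99

EOQ relation: Q² = 2DS/H, so rearrange for the unknown.
S = Q²H / (2D) = 3,425² × 0.6 / (2 × 41,900) = 83.9902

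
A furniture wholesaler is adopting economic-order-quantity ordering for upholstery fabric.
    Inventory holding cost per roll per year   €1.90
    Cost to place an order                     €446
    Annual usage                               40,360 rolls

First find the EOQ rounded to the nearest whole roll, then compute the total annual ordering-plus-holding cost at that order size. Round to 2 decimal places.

€8,270.56

EOQ = √(2DS/H) = √(2 × 40,360 × 446 / 1.9)
    = √(18,947,957.89) ≈ 4,352.93 → Q = 4,353 rolls
Annual ordering cost = (D/Q)·S = (40,360/4,353) × 446 = €4,135.21
Annual holding cost  = (Q/2)·H = (4,353/2) × 1.9 = €4,135.35
Total = €4,135.21 + €4,135.35 = €8,270.56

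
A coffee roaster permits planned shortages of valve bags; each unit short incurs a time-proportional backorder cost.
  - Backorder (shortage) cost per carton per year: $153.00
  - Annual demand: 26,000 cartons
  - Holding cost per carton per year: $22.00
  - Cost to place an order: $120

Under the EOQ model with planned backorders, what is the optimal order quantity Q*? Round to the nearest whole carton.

Basic EOQ = √(2·26,000·120/22) = 532.575
Backorder adjustment √((H+b)/b) = √((22+153)/153) = 1.0695
Q* = 532.575 × 1.0695 ≈ 569.58

570 cartons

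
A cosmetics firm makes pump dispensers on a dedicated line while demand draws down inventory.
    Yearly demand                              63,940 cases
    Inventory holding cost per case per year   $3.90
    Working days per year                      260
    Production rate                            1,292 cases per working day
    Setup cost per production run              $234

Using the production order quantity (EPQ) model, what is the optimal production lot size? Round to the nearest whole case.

d = 63,940/260 = 245.9231 cases/day;  effective holding cost H(1 − d/p) = 3.9·(1 − 245.9231/1292) = 3.15766
Q* = √(2DS / H_eff) = √(2·63,940·234 / 3.15766) ≈ 3,078.41

3,078 cases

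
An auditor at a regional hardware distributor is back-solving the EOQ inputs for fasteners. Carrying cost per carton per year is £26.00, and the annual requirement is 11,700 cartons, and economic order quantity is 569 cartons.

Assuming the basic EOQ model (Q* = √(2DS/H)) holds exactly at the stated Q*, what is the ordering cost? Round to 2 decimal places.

£359.73

Since Q* = (2DS/H)^½, squaring gives Q*²·H = 2DS.
S = Q²H / (2D) = 569² × 26 / (2 × 11,700) = 359.7344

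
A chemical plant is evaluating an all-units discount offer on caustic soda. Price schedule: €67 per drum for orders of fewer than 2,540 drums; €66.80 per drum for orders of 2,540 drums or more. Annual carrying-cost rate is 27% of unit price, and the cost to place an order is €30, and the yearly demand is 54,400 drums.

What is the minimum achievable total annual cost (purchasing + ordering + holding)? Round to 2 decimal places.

€3,652,484.12

H₁ = 27%×€67 = €18.0900;  H₂ = 27%×€66.80 = €18.0360
EOQ₁ = √(2×54,400×30/18.0900) = 424.77  (< 2,540, feasible at tier 1)
EOQ₂ = √(2×54,400×30/18.0360) = 425.41  (< 2,540 → use Q = 2,540 at tier-2 price)
TC(tier 1 (EOQ₁), Q≈424.8) = €3,652,484.12
TC(tier 2, Q≈2,540.0) = €3,657,468.24
Minimum at tier 1 (EOQ₁): €3,652,484.12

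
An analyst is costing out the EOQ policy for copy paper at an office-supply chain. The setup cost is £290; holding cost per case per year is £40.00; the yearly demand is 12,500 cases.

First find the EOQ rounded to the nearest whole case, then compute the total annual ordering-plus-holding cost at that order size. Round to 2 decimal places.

EOQ = √(2DS/H) = √(2 × 12,500 × 290 / 40)
    = √(181,250.00) ≈ 425.73 → Q = 426 cases
Annual ordering cost = (D/Q)·S = (12,500/426) × 290 = £8,509.39
Annual holding cost  = (Q/2)·H = (426/2) × 40 = £8,520.00
Total = £8,509.39 + £8,520.00 = £17,029.39

£17,029.39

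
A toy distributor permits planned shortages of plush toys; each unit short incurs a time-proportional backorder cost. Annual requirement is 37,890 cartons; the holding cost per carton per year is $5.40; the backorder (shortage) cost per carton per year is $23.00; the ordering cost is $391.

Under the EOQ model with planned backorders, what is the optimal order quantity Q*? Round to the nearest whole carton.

2,603 cartons

Basic EOQ = √(2·37,890·391/5.4) = 2,342.442
Backorder adjustment √((H+b)/b) = √((5.4+23)/23) = 1.1112
Q* = 2,342.442 × 1.1112 ≈ 2,602.94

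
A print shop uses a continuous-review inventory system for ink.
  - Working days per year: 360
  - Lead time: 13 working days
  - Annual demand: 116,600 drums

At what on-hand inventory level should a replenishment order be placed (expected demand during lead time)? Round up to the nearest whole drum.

4,211 drums

Daily demand d = 116,600 / 360 = 323.889 drums/day
Demand during lead time = 323.889 × 13 = 4,210.56
Reorder point = 4,210.56 → round up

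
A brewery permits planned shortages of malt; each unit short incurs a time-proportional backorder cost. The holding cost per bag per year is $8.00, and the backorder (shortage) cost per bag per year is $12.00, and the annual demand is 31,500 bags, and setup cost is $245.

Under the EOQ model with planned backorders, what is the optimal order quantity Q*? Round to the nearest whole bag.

Basic EOQ = √(2·31,500·245/8) = 1,389.019
Backorder adjustment √((H+b)/b) = √((8+12)/12) = 1.2910
Q* = 1,389.019 × 1.2910 ≈ 1,793.22

1,793 bags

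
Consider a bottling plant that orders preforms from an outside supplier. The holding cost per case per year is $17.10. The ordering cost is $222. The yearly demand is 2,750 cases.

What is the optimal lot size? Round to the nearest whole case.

267 cases

Q* = √(2·D·S / H) = √(2·2,750·222 / 17.1) = √71,403.5 ≈ 267.21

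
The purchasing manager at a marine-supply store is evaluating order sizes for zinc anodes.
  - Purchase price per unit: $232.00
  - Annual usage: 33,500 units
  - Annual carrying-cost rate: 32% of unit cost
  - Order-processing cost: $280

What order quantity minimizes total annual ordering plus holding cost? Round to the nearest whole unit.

H = i·C = 0.32 × $232 = $74.2400 per unit-year
Optimal lot size Q* = (2 × 33,500 × $280 / $74.24)^½ ≈ 502.69

503 units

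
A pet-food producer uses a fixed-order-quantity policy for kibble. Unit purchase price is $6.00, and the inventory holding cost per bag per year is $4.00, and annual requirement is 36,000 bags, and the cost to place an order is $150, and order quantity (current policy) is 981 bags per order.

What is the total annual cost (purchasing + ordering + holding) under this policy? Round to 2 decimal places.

$223,466.59

Ordering: D/Q × S = 36,000/981 × $150 = $5,504.59
Holding:  Q/2 × H = 981/2 × $4 = $1,962.00
Purchase cost = D·C = 36,000 × 6 = $216,000.00
Total = $5,504.59 + $1,962.00 + $216,000.00 = $223,466.59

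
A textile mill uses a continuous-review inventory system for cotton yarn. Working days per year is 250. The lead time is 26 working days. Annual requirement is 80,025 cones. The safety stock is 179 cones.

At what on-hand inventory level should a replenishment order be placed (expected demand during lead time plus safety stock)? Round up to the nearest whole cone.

Daily demand d = 80,025 / 250 = 320.100 cones/day
Demand during lead time = 320.100 × 26 = 8,322.60
Reorder point = 8,322.60 + 179 = 8,501.60 → round up

8,502 cones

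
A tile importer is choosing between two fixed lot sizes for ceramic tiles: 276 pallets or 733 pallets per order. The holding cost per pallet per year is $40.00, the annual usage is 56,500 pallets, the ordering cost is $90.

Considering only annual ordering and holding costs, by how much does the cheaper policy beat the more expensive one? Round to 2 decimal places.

TC(Q) = (D/Q)S + (Q/2)H
TC(276) = (56,500/276)×90 + (276/2)×40 = $23,943.91
TC(733) = (56,500/733)×90 + (733/2)×40 = $21,597.24
Lots of 733 are cheaper by $2,346.67.

$2,346.67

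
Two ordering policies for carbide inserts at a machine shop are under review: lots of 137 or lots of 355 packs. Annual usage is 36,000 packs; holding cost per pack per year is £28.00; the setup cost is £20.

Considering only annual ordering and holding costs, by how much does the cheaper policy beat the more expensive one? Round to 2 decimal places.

For each Q, cost = (D/Q)·S + (Q/2)·H.
TC(137) = (36,000/137)×20 + (137/2)×28 = £7,173.47
TC(355) = (36,000/355)×20 + (355/2)×28 = £6,998.17
|ΔTC| = |£7,173.47 − £6,998.17| = £175.31

£175.31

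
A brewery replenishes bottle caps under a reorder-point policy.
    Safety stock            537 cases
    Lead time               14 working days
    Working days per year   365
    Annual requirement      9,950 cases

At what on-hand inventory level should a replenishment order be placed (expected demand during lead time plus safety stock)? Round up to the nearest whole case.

Daily demand d = 9,950 / 365 = 27.260 cases/day
Demand during lead time = 27.260 × 14 = 381.64
Reorder point = 381.64 + 537 = 918.64 → round up

919 cases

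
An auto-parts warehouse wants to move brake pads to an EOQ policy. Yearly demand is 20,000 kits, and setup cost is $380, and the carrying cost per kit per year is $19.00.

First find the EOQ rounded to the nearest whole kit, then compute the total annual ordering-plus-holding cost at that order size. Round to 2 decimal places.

Optimal lot size Q* = (2 × 20,000 × $380 / $19)^½ ≈ 894.43 → Q = 894 kits
Orders/yr = 20,000/894 = 22.371; ordering cost = 22.371 × $380 = $8,501.12
Average inventory = 894/2 = 447; holding cost = 447 × $19 = $8,493.00
Total = $8,501.12 + $8,493.00 = $16,994.12

$16,994.12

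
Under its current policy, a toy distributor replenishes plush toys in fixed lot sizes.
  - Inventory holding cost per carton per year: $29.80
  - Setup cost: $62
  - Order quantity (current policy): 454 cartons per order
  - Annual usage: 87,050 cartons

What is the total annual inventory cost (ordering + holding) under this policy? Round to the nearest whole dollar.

Annual ordering cost = (D/Q)·S = (87,050/454) × 62 = $11,887.89
Annual holding cost  = (Q/2)·H = (454/2) × 29.8 = $6,764.60
Total = $11,887.89 + $6,764.60 = $18,652.49

$18,652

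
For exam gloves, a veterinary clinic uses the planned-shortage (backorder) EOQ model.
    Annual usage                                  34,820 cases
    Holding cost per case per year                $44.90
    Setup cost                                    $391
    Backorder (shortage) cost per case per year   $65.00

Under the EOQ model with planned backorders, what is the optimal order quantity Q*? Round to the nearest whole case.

Q* = √(2DS/H) · √((H + b)/b)
   = √(2 × 34,820 × 391 / 44.9) · √((44.9 + 65) / 65)
   = 778.744 × 1.3003 ≈ 1,012.60

1,013 cases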